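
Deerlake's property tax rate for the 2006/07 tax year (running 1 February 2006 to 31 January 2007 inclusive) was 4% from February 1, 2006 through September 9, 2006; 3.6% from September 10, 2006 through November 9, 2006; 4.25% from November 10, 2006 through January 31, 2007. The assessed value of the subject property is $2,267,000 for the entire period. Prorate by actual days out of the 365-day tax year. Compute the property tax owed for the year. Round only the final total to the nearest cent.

$90,453.30

February 1 – September 9, 2006: 221 days at 4% → $2,267,000 × 4% × 221/365 = $54,904.8767
September 10 – November 9, 2006: 61 days at 3.6% → $2,267,000 × 3.6% × 61/365 = $13,639.2658
November 10, 2006 – January 31, 2007: 83 days at 4.25% → $2,267,000 × 4.25% × 83/365 = $21,909.1575
Total = $90,453.3000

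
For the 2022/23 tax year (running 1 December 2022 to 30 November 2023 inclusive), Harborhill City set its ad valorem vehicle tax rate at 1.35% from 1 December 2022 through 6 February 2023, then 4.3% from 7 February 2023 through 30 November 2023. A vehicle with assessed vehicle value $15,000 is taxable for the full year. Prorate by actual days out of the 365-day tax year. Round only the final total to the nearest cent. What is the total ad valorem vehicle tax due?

1 December 2022 – 6 February 2023: 68 days at 1.35% → $15,000 × 1.35% × 68/365 = $37.7260
7 February – 30 November 2023: 297 days at 4.3% → $15,000 × 4.3% × 297/365 = $524.8356
Total = $562.5616

$562.56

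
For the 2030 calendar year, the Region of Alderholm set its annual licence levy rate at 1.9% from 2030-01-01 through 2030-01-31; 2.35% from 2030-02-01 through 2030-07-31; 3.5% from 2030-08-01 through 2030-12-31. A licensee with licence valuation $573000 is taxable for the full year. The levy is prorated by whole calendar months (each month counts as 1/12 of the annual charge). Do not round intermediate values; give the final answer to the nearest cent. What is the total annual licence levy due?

$15996.25

2030-01-01 to 2030-01-31: 1 month at 1.9% → $573000 × 1.9% × 1/12 = $907.2500
2030-02-01 to 2030-07-31: 6 months at 2.35% → $573000 × 2.35% × 6/12 = $6732.7500
2030-08-01 to 2030-12-31: 5 months at 3.5% → $573000 × 3.5% × 5/12 = $8356.2500
Total = $15996.2500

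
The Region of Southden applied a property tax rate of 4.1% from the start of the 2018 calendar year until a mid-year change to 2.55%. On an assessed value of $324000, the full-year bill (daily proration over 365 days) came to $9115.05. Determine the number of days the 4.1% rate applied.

Let d = days at the first rate; then 365 − d days at the second rate.
$324000 × [4.1%·d + 2.55%·(365−d)] / 365 = $9115.05
Solving gives d = 62, so the new rate took effect on March 4, 2018.

62 days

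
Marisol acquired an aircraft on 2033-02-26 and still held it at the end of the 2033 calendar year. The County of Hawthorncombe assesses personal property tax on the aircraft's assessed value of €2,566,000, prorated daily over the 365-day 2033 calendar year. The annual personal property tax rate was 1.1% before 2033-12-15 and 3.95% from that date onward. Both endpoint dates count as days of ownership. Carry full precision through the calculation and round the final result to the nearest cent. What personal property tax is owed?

€27,301.54

2033-02-26 to 2033-12-14: 292 days at 1.1% → €2,566,000 × 1.1% × 292/365 = €22,580.8000
2033-12-15 to 2033-12-31: 17 days at 3.95% → €2,566,000 × 3.95% × 17/365 = €4,720.7370
Total = €27,301.5370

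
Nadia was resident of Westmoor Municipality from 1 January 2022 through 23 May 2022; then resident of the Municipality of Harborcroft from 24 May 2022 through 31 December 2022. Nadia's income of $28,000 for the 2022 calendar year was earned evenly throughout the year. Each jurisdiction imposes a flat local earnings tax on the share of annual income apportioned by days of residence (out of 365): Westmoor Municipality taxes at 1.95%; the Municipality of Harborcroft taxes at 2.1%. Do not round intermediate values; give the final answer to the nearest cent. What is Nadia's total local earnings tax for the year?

$571.55

Westmoor Municipality, 1 January – 23 May 2022: 143 days → $28,000 × 1.95% × 143/365 = $213.9123
The Municipality of Harborcroft, 24 May – 31 December 2022: 222 days → $28,000 × 2.1% × 222/365 = $357.6329
Total = $571.5452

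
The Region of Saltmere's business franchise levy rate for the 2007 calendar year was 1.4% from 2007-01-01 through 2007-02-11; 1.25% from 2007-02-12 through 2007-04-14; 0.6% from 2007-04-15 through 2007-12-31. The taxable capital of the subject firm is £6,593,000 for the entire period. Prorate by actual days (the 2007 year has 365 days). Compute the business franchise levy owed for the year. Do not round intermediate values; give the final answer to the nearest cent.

2007-01-01 to 2007-02-11: 42 days at 1.4% → £6,593,000 × 1.4% × 42/365 = £10,621.0521
2007-02-12 to 2007-04-14: 62 days at 1.25% → £6,593,000 × 1.25% × 62/365 = £13,998.8356
2007-04-15 to 2007-12-31: 261 days at 0.6% → £6,593,000 × 0.6% × 261/365 = £28,286.6795
Total = £52,906.5671

£52,906.57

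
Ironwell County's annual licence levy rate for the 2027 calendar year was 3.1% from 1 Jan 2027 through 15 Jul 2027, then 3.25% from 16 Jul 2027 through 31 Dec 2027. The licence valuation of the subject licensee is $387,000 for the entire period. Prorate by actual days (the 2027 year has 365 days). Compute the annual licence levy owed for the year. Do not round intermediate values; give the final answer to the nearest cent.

1 Jan – 15 Jul 2027: 196 days at 3.1% → $387,000 × 3.1% × 196/365 = $6,442.2247
16 Jul – 31 Dec 2027: 169 days at 3.25% → $387,000 × 3.25% × 169/365 = $5,823.5548
Total = $12,265.7795

$12,265.78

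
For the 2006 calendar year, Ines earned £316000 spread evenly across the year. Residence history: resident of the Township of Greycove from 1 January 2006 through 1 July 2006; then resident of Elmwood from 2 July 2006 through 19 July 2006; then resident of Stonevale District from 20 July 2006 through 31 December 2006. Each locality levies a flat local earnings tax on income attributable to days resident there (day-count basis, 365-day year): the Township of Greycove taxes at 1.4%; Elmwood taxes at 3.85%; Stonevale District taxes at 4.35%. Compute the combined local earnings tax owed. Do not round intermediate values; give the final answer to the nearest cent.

£9019.85

The Township of Greycove, 1 January – 1 July 2006: 182 days → £316000 × 1.4% × 182/365 = £2205.9397
Elmwood, 2 July – 19 July 2006: 18 days → £316000 × 3.85% × 18/365 = £599.9671
Stonevale District, 20 July – 31 December 2006: 165 days → £316000 × 4.35% × 165/365 = £6213.9452
Total = £9019.8521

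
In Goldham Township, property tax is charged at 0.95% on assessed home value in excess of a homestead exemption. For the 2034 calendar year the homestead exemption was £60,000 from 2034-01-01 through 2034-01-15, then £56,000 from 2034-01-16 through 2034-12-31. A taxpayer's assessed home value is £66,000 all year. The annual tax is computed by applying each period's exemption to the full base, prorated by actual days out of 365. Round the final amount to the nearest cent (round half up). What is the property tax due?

2034-01-01 to 2034-01-15: 15 days, exemption £60,000 → (£66,000 − £60,000) × 0.95% × 15/365 = £2.3425
2034-01-16 to 2034-12-31: 350 days, exemption £56,000 → (£66,000 − £56,000) × 0.95% × 350/365 = £91.0959
Total = £93.4384

£93.44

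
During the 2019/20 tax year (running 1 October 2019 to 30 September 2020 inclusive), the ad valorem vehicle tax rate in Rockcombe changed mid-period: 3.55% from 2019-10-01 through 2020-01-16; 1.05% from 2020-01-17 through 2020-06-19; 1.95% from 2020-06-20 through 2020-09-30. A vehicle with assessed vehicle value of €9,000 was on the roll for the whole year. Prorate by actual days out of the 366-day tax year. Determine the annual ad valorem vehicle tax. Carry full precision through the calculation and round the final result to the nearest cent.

2019-10-01 to 2020-01-16: 108 days at 3.55% → €9,000 × 3.55% × 108/366 = €94.2787
2020-01-17 to 2020-06-19: 155 days at 1.05% → €9,000 × 1.05% × 155/366 = €40.0205
2020-06-20 to 2020-09-30: 103 days at 1.95% → €9,000 × 1.95% × 103/366 = €49.3893
Total = €183.6885

€183.69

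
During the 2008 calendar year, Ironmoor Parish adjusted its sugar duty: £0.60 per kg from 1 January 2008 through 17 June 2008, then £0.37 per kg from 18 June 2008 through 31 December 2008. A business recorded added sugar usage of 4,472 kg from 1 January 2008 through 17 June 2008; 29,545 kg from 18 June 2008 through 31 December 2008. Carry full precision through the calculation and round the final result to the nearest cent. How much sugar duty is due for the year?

1 January – 17 June 2008: 4,472 kg at £0.60/kg → £2,683.20
18 June – 31 December 2008: 29,545 kg at £0.37/kg → £10,931.65

£13,614.85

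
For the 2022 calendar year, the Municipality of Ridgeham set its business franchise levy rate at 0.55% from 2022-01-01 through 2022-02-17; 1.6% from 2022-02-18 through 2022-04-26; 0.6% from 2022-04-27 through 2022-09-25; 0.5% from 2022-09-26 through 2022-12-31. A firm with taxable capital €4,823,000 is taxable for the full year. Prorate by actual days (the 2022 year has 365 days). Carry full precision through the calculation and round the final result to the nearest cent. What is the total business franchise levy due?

2022-01-01 to 2022-02-17: 48 days at 0.55% → €4,823,000 × 0.55% × 48/365 = €3,488.4164
2022-02-18 to 2022-04-26: 68 days at 1.6% → €4,823,000 × 1.6% × 68/365 = €14,376.5041
2022-04-27 to 2022-09-25: 152 days at 0.6% → €4,823,000 × 0.6% × 152/365 = €12,050.8932
2022-09-26 to 2022-12-31: 97 days at 0.5% → €4,823,000 × 0.5% × 97/365 = €6,408.6438
Total = €36,324.4575

€36,324.46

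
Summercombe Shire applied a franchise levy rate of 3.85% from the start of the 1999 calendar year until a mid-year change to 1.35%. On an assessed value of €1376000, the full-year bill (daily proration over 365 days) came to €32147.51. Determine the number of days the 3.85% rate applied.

Let d = days at the first rate; then 365 − d days at the second rate.
€1376000 × [3.85%·d + 1.35%·(365−d)] / 365 = €32147.51
Solving gives d = 144, so the new rate took effect on 25 May 1999.

144 days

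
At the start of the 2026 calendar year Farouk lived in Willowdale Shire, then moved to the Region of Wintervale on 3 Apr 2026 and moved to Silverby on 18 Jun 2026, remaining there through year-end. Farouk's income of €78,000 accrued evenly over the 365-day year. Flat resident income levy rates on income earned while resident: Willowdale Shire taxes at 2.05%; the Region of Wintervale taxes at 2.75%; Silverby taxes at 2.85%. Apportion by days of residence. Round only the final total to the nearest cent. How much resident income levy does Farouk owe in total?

Willowdale Shire, 1 Jan – 2 Apr 2026: 92 days → €78,000 × 2.05% × 92/365 = €403.0356
The Region of Wintervale, 3 Apr – 17 Jun 2026: 76 days → €78,000 × 2.75% × 76/365 = €446.6301
Silverby, 18 Jun – 31 Dec 2026: 197 days → €78,000 × 2.85% × 197/365 = €1,199.8110
Total = €2,049.4767

€2,049.48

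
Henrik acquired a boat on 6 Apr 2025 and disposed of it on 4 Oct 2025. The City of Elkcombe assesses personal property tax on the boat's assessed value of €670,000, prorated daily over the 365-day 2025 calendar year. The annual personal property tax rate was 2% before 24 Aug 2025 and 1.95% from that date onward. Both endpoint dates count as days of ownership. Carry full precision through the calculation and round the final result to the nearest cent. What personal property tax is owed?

6 Apr – 23 Aug 2025: 140 days at 2% → €670,000 × 2% × 140/365 = €5,139.7260
24 Aug – 4 Oct 2025: 42 days at 1.95% → €670,000 × 1.95% × 42/365 = €1,503.3699
Total = €6,643.0959

€6,643.10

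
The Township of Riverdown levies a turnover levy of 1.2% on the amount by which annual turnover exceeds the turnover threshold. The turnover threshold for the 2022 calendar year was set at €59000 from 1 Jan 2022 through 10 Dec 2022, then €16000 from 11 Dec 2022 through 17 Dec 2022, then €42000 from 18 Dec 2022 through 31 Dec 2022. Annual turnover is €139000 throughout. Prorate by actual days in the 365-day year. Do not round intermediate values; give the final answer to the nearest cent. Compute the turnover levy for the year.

1 Jan – 10 Dec 2022: 344 days, exemption €59000 → (€139000 − €59000) × 1.2% × 344/365 = €904.7671
11 Dec – 17 Dec 2022: 7 days, exemption €16000 → (€139000 − €16000) × 1.2% × 7/365 = €28.3068
18 Dec – 31 Dec 2022: 14 days, exemption €42000 → (€139000 − €42000) × 1.2% × 14/365 = €44.6466
Total = €977.7205

€977.72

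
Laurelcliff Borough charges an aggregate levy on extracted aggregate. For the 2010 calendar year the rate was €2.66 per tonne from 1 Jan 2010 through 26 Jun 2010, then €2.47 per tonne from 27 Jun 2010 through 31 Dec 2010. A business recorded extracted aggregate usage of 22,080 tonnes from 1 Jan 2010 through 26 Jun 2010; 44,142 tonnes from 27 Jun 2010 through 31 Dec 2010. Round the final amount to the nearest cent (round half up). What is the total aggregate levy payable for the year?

€167,763.54

1 Jan – 26 Jun 2010: 22,080 tonnes at €2.66/tonne → €58,732.80
27 Jun – 31 Dec 2010: 44,142 tonnes at €2.47/tonne → €109,030.74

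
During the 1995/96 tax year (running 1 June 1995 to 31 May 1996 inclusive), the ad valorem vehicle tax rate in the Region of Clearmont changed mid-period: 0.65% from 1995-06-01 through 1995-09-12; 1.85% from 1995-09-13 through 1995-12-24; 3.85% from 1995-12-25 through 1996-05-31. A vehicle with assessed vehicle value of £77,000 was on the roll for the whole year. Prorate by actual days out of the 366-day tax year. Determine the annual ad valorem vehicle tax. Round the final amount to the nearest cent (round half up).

1995-06-01 to 1995-09-12: 104 days at 0.65% → £77,000 × 0.65% × 104/366 = £142.2186
1995-09-13 to 1995-12-24: 103 days at 1.85% → £77,000 × 1.85% × 103/366 = £400.8839
1995-12-25 to 1996-05-31: 159 days at 3.85% → £77,000 × 3.85% × 159/366 = £1,287.8566
Total = £1,830.9590

£1,830.96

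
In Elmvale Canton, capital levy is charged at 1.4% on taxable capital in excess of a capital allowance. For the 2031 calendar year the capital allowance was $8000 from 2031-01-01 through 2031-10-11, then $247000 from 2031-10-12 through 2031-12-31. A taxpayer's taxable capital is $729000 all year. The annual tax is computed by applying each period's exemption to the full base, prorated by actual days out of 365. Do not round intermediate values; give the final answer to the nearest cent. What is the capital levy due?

$9351.46

2031-01-01 to 2031-10-11: 284 days, exemption $8000 → ($729000 − $8000) × 1.4% × 284/365 = $7853.9616
2031-10-12 to 2031-12-31: 81 days, exemption $247000 → ($729000 − $247000) × 1.4% × 81/365 = $1497.5014
Total = $9351.4630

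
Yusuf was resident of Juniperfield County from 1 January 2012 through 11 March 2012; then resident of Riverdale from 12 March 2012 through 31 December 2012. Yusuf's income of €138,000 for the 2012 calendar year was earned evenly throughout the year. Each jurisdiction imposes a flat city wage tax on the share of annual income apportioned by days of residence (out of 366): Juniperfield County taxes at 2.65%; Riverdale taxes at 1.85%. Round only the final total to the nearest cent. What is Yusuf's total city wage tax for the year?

Juniperfield County, 1 January – 11 March 2012: 71 days → €138,000 × 2.65% × 71/366 = €709.4180
Riverdale, 12 March – 31 December 2012: 295 days → €138,000 × 1.85% × 295/366 = €2,057.7459
Total = €2,767.1639

€2,767.16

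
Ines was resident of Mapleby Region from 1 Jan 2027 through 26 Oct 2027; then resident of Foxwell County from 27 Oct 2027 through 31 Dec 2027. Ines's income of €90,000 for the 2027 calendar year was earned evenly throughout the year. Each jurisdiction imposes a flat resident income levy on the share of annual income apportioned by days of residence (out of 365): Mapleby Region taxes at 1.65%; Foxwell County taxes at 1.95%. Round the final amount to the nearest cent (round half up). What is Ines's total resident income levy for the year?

€1,533.82

Mapleby Region, 1 Jan – 26 Oct 2027: 299 days → €90,000 × 1.65% × 299/365 = €1,216.4795
Foxwell County, 27 Oct – 31 Dec 2027: 66 days → €90,000 × 1.95% × 66/365 = €317.3425
Total = €1,533.8219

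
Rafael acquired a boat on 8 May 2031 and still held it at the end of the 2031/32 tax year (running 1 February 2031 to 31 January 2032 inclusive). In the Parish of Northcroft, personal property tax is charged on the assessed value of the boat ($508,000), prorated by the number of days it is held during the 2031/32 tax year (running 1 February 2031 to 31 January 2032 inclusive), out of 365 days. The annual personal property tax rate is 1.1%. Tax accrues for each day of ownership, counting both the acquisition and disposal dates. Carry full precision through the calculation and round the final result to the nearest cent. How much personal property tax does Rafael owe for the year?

Days held (8 May 2031 – 31 January 2032): 269 out of 365
Tax = $508,000 × 1.1% × 269/365 = $4,118.2795

$4,118.28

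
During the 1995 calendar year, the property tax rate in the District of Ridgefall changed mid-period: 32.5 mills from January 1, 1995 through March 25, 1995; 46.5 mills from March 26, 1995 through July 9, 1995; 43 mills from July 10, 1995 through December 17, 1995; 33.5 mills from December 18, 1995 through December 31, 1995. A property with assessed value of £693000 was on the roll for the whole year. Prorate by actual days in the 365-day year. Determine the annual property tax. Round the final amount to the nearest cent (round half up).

£28576.28

January 1 – March 25, 1995: 84 days at 32.5 mills → £693000 × 3.25% × 84/365 = £5183.2603
March 26 – July 9, 1995: 106 days at 46.5 mills → £693000 × 4.65% × 106/365 = £9358.3479
July 10 – December 17, 1995: 161 days at 43 mills → £693000 × 4.3% × 161/365 = £13144.2164
December 18 – December 31, 1995: 14 days at 33.5 mills → £693000 × 3.35% × 14/365 = £890.4575
Total = £28576.2822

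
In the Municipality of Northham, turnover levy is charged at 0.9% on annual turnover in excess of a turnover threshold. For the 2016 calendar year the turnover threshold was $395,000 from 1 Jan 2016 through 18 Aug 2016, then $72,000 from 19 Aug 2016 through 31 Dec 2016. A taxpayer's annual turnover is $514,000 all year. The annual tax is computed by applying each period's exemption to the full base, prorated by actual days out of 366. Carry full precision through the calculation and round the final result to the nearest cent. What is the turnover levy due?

1 Jan – 18 Aug 2016: 231 days, exemption $395,000 → ($514,000 − $395,000) × 0.9% × 231/366 = $675.9590
19 Aug – 31 Dec 2016: 135 days, exemption $72,000 → ($514,000 − $72,000) × 0.9% × 135/366 = $1,467.2951
Total = $2,143.2541

$2,143.25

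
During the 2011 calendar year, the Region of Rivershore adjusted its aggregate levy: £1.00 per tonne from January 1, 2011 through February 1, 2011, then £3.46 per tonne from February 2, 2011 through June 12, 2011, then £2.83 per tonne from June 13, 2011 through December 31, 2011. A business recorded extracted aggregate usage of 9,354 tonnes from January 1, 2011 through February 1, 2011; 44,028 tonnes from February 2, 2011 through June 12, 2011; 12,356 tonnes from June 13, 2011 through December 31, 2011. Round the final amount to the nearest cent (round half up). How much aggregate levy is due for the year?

£196,658.36

January 1 – February 1, 2011: 9,354 tonnes at £1.00/tonne → £9,354.00
February 2 – June 12, 2011: 44,028 tonnes at £3.46/tonne → £152,336.88
June 13 – December 31, 2011: 12,356 tonnes at £2.83/tonne → £34,967.48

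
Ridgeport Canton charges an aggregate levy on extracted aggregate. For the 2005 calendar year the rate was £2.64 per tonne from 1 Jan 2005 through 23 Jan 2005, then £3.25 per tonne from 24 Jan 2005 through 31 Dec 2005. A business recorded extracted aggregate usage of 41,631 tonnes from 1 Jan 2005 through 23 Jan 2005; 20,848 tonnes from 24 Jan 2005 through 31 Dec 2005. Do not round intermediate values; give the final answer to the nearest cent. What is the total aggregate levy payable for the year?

1 Jan – 23 Jan 2005: 41,631 tonnes at £2.64/tonne → £109,905.84
24 Jan – 31 Dec 2005: 20,848 tonnes at £3.25/tonne → £67,756.00

£177,661.84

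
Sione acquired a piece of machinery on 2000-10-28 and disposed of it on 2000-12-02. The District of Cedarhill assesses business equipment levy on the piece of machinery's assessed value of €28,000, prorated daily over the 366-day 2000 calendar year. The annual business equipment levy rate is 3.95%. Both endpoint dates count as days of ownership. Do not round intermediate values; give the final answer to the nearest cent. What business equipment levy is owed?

Days held (2000-10-28 to 2000-12-02): 36 out of 366
Tax = €28,000 × 3.95% × 36/366 = €108.7869

€108.79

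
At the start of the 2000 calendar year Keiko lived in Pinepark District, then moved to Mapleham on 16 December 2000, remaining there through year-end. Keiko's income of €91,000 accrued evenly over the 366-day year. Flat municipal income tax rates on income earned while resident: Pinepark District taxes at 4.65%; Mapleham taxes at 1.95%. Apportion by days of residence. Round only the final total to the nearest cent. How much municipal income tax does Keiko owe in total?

Pinepark District, 1 January – 15 December 2000: 350 days → €91,000 × 4.65% × 350/366 = €4,046.5164
Mapleham, 16 December – 31 December 2000: 16 days → €91,000 × 1.95% × 16/366 = €77.5738
Total = €4,124.0902

€4,124.09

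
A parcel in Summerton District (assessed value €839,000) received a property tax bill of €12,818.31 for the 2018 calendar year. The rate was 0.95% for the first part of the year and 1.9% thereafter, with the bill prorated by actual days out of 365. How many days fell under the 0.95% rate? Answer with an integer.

143 days

Let d = days at the first rate; then 365 − d days at the second rate.
€839,000 × [0.95%·d + 1.9%·(365−d)] / 365 = €12,818.31
Solving gives d = 143, so the new rate took effect on 24 May 2018.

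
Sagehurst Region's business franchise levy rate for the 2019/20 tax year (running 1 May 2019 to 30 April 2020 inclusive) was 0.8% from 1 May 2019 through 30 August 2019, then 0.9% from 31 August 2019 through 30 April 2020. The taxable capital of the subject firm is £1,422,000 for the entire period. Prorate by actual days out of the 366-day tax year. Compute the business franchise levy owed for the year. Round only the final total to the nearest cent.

£12,324.00

1 May – 30 August 2019: 122 days at 0.8% → £1,422,000 × 0.8% × 122/366 = £3,792.0000
31 August 2019 – 30 April 2020: 244 days at 0.9% → £1,422,000 × 0.9% × 244/366 = £8,532.0000
Total = £12,324.0000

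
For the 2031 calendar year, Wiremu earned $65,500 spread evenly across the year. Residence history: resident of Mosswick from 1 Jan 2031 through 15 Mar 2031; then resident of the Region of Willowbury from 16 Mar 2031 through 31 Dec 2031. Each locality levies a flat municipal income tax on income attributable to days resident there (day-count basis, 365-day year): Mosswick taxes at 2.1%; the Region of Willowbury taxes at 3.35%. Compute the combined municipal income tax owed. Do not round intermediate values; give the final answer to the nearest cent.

Mosswick, 1 Jan – 15 Mar 2031: 74 days → $65,500 × 2.1% × 74/365 = $278.8685
The Region of Willowbury, 16 Mar – 31 Dec 2031: 291 days → $65,500 × 3.35% × 291/365 = $1,749.3884
Total = $2,028.2568

$2,028.26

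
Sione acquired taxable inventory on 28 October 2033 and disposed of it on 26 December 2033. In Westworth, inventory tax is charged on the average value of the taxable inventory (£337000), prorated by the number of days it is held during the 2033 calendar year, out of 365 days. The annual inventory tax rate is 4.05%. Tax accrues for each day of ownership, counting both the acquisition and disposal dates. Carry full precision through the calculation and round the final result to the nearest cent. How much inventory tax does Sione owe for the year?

£2243.59

Days held (28 October – 26 December 2033): 60 out of 365
Tax = £337000 × 4.05% × 60/365 = £2243.5890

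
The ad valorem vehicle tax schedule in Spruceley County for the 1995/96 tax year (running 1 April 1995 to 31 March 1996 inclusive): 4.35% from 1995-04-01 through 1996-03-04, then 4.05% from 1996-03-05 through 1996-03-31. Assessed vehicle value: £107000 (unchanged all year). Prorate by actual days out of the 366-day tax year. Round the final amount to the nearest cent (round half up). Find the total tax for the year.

£4630.82

1995-04-01 to 1996-03-04: 339 days at 4.35% → £107000 × 4.35% × 339/366 = £4311.1352
1996-03-05 to 1996-03-31: 27 days at 4.05% → £107000 × 4.05% × 27/366 = £319.6844
Total = £4630.8197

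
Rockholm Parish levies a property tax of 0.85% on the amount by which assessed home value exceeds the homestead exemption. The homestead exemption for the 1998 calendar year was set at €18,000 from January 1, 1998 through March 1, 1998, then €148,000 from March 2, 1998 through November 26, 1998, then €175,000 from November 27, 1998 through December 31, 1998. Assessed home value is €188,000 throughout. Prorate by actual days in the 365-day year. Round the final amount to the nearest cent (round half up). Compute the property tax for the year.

€499.64

January 1 – March 1, 1998: 60 days, exemption €18,000 → (€188,000 − €18,000) × 0.85% × 60/365 = €237.5342
March 2 – November 26, 1998: 270 days, exemption €148,000 → (€188,000 − €148,000) × 0.85% × 270/365 = €251.5068
November 27 – December 31, 1998: 35 days, exemption €175,000 → (€188,000 − €175,000) × 0.85% × 35/365 = €10.5959
Total = €499.6370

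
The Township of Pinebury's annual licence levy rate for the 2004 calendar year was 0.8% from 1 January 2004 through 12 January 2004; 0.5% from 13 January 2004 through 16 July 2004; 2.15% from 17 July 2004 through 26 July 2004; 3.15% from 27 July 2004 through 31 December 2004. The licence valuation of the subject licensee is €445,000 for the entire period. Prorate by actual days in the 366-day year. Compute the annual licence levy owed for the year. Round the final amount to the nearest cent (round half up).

1 January – 12 January 2004: 12 days at 0.8% → €445,000 × 0.8% × 12/366 = €116.7213
13 January – 16 July 2004: 186 days at 0.5% → €445,000 × 0.5% × 186/366 = €1,130.7377
17 July – 26 July 2004: 10 days at 2.15% → €445,000 × 2.15% × 10/366 = €261.4071
27 July – 31 December 2004: 158 days at 3.15% → €445,000 × 3.15% × 158/366 = €6,051.2705
Total = €7,560.1366

€7,560.14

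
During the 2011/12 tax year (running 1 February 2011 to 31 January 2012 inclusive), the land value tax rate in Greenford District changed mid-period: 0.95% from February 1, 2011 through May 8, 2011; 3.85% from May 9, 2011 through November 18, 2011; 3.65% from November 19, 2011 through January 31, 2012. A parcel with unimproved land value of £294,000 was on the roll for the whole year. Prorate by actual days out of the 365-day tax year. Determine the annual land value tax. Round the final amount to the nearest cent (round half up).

£8,933.98

February 1 – May 8, 2011: 97 days at 0.95% → £294,000 × 0.95% × 97/365 = £742.2493
May 9 – November 18, 2011: 194 days at 3.85% → £294,000 × 3.85% × 194/365 = £6,016.1260
November 19, 2011 – January 31, 2012: 74 days at 3.65% → £294,000 × 3.65% × 74/365 = £2,175.6000
Total = £8,933.9753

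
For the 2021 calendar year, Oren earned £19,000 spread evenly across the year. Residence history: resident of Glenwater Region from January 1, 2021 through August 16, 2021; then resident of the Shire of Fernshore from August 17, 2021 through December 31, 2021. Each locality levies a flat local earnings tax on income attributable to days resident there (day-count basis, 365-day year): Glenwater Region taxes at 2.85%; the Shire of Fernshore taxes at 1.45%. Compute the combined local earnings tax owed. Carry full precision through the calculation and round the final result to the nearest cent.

Glenwater Region, January 1 – August 16, 2021: 228 days → £19,000 × 2.85% × 228/365 = £338.2521
The Shire of Fernshore, August 17 – December 31, 2021: 137 days → £19,000 × 1.45% × 137/365 = £103.4068
Total = £441.6589

£441.66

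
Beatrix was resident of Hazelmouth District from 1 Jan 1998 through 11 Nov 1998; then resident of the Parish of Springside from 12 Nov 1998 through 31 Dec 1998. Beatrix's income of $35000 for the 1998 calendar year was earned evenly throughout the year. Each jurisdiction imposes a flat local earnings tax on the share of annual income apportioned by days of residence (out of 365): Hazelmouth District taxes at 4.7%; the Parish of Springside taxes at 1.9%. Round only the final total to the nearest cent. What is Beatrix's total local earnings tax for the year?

$1510.75

Hazelmouth District, 1 Jan – 11 Nov 1998: 315 days → $35000 × 4.7% × 315/365 = $1419.6575
The Parish of Springside, 12 Nov – 31 Dec 1998: 50 days → $35000 × 1.9% × 50/365 = $91.0959
Total = $1510.7534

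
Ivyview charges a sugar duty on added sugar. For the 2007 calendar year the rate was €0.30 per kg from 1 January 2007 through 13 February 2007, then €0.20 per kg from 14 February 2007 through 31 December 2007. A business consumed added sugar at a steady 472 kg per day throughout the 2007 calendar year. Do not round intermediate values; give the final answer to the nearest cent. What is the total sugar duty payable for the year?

1 January – 13 February 2007: 44 days × 472 kg/day = 20,768 kg at €0.30/kg → €6,230.40
14 February – 31 December 2007: 321 days × 472 kg/day = 151,512 kg at €0.20/kg → €30,302.40

€36,532.80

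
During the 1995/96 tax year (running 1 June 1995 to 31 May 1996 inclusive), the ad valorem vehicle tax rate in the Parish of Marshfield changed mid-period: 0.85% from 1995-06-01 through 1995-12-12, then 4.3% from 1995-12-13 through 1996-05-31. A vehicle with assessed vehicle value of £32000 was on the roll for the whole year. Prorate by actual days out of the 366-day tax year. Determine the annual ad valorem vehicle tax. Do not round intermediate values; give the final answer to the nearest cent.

1995-06-01 to 1995-12-12: 195 days at 0.85% → £32000 × 0.85% × 195/366 = £144.9180
1995-12-13 to 1996-05-31: 171 days at 4.3% → £32000 × 4.3% × 171/366 = £642.8852
Total = £787.8033

£787.80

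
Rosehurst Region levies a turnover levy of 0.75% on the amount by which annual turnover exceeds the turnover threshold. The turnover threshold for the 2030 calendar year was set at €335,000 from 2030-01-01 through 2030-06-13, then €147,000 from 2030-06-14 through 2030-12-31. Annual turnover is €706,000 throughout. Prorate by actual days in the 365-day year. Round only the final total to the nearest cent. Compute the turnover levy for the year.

2030-01-01 to 2030-06-13: 164 days, exemption €335,000 → (€706,000 − €335,000) × 0.75% × 164/365 = €1,250.2192
2030-06-14 to 2030-12-31: 201 days, exemption €147,000 → (€706,000 − €147,000) × 0.75% × 201/365 = €2,308.7466
Total = €3,558.9658

€3,558.97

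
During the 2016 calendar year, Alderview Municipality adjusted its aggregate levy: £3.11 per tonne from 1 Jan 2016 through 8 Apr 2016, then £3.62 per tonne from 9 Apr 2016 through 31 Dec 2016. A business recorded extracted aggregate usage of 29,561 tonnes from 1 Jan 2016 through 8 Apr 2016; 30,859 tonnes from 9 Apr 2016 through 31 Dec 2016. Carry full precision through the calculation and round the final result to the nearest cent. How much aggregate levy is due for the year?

1 Jan – 8 Apr 2016: 29,561 tonnes at £3.11/tonne → £91,934.71
9 Apr – 31 Dec 2016: 30,859 tonnes at £3.62/tonne → £111,709.58

£203,644.29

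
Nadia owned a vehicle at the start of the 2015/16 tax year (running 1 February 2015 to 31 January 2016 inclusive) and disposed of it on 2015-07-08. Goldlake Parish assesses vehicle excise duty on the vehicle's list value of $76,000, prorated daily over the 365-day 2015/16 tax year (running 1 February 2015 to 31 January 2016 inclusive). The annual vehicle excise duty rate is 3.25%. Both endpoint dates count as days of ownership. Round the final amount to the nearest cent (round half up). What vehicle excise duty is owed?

$1,069.21

Days held (2015-02-01 to 2015-07-08): 158 out of 365
Tax = $76,000 × 3.25% × 158/365 = $1,069.2055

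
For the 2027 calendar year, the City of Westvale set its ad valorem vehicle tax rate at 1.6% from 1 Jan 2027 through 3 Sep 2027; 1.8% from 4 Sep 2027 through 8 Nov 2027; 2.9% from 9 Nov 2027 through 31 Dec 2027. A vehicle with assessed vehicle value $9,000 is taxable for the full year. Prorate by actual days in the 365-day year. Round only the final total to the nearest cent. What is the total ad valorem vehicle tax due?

1 Jan – 3 Sep 2027: 246 days at 1.6% → $9,000 × 1.6% × 246/365 = $97.0521
4 Sep – 8 Nov 2027: 66 days at 1.8% → $9,000 × 1.8% × 66/365 = $29.2932
9 Nov – 31 Dec 2027: 53 days at 2.9% → $9,000 × 2.9% × 53/365 = $37.8986
Total = $164.2438

$164.24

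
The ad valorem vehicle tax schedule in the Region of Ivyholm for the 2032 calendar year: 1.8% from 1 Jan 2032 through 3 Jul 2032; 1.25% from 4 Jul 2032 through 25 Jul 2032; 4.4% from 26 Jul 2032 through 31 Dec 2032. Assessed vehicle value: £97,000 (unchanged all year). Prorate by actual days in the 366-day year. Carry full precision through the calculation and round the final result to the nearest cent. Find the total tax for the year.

1 Jan – 3 Jul 2032: 185 days at 1.8% → £97,000 × 1.8% × 185/366 = £882.5410
4 Jul – 25 Jul 2032: 22 days at 1.25% → £97,000 × 1.25% × 22/366 = £72.8825
26 Jul – 31 Dec 2032: 159 days at 4.4% → £97,000 × 4.4% × 159/366 = £1,854.1311
Total = £2,809.5546

£2,809.55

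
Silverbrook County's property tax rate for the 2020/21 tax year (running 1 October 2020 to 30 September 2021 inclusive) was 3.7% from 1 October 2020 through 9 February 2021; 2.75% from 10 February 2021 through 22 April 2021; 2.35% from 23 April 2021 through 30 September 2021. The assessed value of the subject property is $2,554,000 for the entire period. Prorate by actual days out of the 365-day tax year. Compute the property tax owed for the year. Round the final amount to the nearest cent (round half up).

1 October 2020 – 9 February 2021: 132 days at 3.7% → $2,554,000 × 3.7% × 132/365 = $34,174.6192
10 February – 22 April 2021: 72 days at 2.75% → $2,554,000 × 2.75% × 72/365 = $13,854.5753
23 April – 30 September 2021: 161 days at 2.35% → $2,554,000 × 2.35% × 161/365 = $26,474.1342
Total = $74,503.3288

$74,503.33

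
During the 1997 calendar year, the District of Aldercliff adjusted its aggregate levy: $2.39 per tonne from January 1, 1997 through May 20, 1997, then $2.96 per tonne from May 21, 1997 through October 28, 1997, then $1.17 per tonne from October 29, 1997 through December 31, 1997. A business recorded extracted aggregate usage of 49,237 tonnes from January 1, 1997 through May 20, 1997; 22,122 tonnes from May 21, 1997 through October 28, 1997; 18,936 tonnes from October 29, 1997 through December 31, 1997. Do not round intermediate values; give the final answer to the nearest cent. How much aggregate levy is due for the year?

$205312.67

January 1 – May 20, 1997: 49,237 tonnes at $2.39/tonne → $117676.43
May 21 – October 28, 1997: 22,122 tonnes at $2.96/tonne → $65481.12
October 29 – December 31, 1997: 18,936 tonnes at $1.17/tonne → $22155.12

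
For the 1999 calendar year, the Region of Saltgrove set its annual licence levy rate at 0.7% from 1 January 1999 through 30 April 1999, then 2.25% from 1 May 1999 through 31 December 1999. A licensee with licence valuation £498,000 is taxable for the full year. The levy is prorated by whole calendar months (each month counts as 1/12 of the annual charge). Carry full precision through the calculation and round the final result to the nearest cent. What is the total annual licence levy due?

£8,632.00

1 January – 30 April 1999: 4 months at 0.7% → £498,000 × 0.7% × 4/12 = £1,162.0000
1 May – 31 December 1999: 8 months at 2.25% → £498,000 × 2.25% × 8/12 = £7,470.0000
Total = £8,632.0000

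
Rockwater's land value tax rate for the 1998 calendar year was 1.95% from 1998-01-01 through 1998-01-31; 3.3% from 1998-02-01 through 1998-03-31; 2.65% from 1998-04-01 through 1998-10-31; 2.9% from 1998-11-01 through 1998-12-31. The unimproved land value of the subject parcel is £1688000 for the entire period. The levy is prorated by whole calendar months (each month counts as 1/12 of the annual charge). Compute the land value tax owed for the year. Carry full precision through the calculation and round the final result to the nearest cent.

£46279.33

1998-01-01 to 1998-01-31: 1 month at 1.95% → £1688000 × 1.95% × 1/12 = £2743.0000
1998-02-01 to 1998-03-31: 2 months at 3.3% → £1688000 × 3.3% × 2/12 = £9284.0000
1998-04-01 to 1998-10-31: 7 months at 2.65% → £1688000 × 2.65% × 7/12 = £26093.6667
1998-11-01 to 1998-12-31: 2 months at 2.9% → £1688000 × 2.9% × 2/12 = £8158.6667
Total = £46279.3333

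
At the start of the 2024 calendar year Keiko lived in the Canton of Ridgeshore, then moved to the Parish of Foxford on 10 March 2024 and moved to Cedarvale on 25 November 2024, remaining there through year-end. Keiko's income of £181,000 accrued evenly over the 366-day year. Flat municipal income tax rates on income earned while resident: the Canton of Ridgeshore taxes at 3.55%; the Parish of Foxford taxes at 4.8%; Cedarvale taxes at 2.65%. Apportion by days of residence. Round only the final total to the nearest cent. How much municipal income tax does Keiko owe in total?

The Canton of Ridgeshore, 1 January – 9 March 2024: 69 days → £181,000 × 3.55% × 69/366 = £1,211.3648
The Parish of Foxford, 10 March – 24 November 2024: 260 days → £181,000 × 4.8% × 260/366 = £6,171.8033
Cedarvale, 25 November – 31 December 2024: 37 days → £181,000 × 2.65% × 37/366 = £484.8921
Total = £7,868.0601

£7,868.06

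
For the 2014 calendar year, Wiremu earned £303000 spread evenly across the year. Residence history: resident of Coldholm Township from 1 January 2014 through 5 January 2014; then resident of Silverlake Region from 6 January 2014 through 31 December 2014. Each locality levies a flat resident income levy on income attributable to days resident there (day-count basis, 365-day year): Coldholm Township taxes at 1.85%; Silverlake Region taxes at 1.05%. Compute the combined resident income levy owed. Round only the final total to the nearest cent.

£3214.71

Coldholm Township, 1 January – 5 January 2014: 5 days → £303000 × 1.85% × 5/365 = £76.7877
Silverlake Region, 6 January – 31 December 2014: 360 days → £303000 × 1.05% × 360/365 = £3137.9178
Total = £3214.7055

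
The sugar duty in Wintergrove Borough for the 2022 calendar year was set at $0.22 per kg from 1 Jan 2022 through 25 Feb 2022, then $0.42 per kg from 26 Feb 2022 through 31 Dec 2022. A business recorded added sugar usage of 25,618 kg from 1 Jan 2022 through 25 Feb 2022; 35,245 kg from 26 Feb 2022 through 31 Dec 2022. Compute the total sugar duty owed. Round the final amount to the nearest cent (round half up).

$20,438.86

1 Jan – 25 Feb 2022: 25,618 kg at $0.22/kg → $5,635.96
26 Feb – 31 Dec 2022: 35,245 kg at $0.42/kg → $14,802.90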